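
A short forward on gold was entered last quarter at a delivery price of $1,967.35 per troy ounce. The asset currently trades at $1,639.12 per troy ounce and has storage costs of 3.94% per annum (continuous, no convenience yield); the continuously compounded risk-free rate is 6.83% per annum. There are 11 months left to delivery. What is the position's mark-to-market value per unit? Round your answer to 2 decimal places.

Current fair forward for the remaining 11 months: F = S·e^((r + u)·T), (r + u) = 0.0683 + 0.0394 = 0.1077
F = 1639.12 · e^(0.1077 × 11/12) = 1639.12 × 1.10376272 = 1809.1995
Value of long forward = (F − K)·e^(−rT) = (1809.1995 − 1967.35) · e^(−0.0683·11/12)
= -158.1505 × 0.93931130 = -148.55
Short position value = −(long value) = $148.55

$148.55 per troy ounce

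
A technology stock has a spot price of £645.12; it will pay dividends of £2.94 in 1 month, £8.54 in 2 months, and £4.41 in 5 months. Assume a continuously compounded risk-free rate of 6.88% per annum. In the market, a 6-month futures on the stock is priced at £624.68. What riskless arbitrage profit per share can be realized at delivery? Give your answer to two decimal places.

PV(dividends) I = 2.94·e^(−0.0688·1/12) + 8.54·e^(−0.0688·2/12) + 4.41·e^(−0.0688·5/12) = 15.6512
Fair futures F* = (S − I)·e^(rT) = (645.12 − 15.6512)·e^0.034400 = 629.4688 × 1.034999 = 651.4996
Market £624.68 < fair 651.4996: forward underpriced → reverse cash-and-carry (short the stock, invest proceeds at r, pay the dividends, go long the forward).
Profit at T = |F_mkt − F*| = |624.68 − 651.4996| = £26.82 per share

£26.82 per share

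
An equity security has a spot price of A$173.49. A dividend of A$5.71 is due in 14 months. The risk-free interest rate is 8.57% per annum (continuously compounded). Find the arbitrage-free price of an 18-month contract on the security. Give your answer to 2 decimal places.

A$191.41

PV(dividends) I = 5.71·e^(−0.0857·14/12)
I = 5.1667
F = (S − I)·e^(rT) = (173.49 − 5.1667) · e^(0.0857·18/12)
= 168.3233 · e^0.128550 = 168.3233 × 1.137178 = A$191.41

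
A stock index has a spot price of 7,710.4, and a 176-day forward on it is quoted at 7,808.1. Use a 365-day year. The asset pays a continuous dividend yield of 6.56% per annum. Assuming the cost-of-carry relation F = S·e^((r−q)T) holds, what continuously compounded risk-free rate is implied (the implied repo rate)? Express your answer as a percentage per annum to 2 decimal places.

From F = S·e^((r−q)T): (r − q) = ln(F/S)/T
ln(7808.1/7710.4) = ln(1.012671) = 0.012591
(r − q) = 0.012591 / (176/365) = 0.026112
r = ln(F/S)/T + q = 0.026112 + 0.0656 = 0.091712
r = 9.17%

9.17%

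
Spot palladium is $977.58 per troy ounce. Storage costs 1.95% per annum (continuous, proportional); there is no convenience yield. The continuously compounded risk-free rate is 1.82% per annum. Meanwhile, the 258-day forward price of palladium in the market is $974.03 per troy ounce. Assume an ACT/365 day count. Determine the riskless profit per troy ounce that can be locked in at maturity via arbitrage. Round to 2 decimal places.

Fair forward: F* = S·e^(carry·T), with carry = (r + u) = 0.0182 + 0.0195 = 0.0377
F* = 977.58 · e^(0.0377 × 258/365) = 977.58 · e^0.026648 = 977.58 × 1.027006 = $1003.9805
Market $974.03 < fair $1003.9805: forward underpriced → reverse cash-and-carry (short spot, go long the forward).
At maturity, profit = |F_mkt − F*| = |974.03 − 1003.9805| = $29.95 per troy ounce

$29.95 per troy ounce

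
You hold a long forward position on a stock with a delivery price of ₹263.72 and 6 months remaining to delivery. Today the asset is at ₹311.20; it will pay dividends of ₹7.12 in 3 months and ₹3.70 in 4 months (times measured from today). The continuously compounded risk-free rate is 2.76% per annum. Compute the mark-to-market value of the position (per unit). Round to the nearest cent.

PV(remaining dividends) I = 7.12·e^(−0.0276·3/12) + 3.70·e^(−0.0276·4/12) = 10.7372
Current forward F = (S − I)·e^(rT) = (311.20 − 10.7372)·e^(0.0276·6/12) = 300.4628 × 1.013896 = 304.6380
Value (long) = (F − K)·e^(−rT) = (304.6380 − 263.72) × 0.986295 = 40.3572
Value = ₹40.36

₹40.36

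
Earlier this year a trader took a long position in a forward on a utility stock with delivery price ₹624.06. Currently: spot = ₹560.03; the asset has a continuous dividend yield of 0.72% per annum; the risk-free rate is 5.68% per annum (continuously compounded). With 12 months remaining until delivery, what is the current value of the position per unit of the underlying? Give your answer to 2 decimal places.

Current fair forward for the remaining 12 months: F = S·e^((r − q)·T), (r − q) = 0.0568 − 0.0072 = 0.0496
F = 560.03 · e^(0.0496 × 12/12) = 560.03 × 1.050851 = 588.5081
Value of long forward = (F − K)·e^(−rT) = (588.5081 − 624.06) · e^(−0.0568·12/12)
= -35.5519 × 0.944783 = -33.59

-₹33.59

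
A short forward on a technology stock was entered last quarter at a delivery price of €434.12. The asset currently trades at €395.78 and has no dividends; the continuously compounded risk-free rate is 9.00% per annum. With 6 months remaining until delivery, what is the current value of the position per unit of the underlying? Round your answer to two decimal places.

€19.24

Current fair forward for the remaining 6 months: F = S·e^(r·T), r = 0.0900
F = 395.78 · e^(0.0900 × 6/12) = 395.78 × 1.046028 = 413.9970
Value of long forward = (F − K)·e^(−rT) = (413.9970 − 434.12) · e^(−0.0900·6/12)
= -20.1230 × 0.955997 = -19.24
Short position value = −(long value) = €19.24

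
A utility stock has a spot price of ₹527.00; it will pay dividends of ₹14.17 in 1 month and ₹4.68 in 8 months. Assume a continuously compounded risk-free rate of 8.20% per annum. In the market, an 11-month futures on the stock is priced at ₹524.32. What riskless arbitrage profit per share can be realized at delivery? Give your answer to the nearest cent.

PV(dividends) I = 14.17·e^(−0.0820·1/12) + 4.68·e^(−0.0820·8/12) = 18.5045
Fair futures F* = (S − I)·e^(rT) = (527.00 − 18.5045)·e^0.075167 = 508.4955 × 1.078064 = 548.1907
Market ₹524.32 < fair 548.1907: forward underpriced → reverse cash-and-carry (short the stock, invest proceeds at r, pay the dividends, go long the forward).
Profit at T = |F_mkt − F*| = |524.32 − 548.1907| = ₹23.87 per share

₹23.87 per share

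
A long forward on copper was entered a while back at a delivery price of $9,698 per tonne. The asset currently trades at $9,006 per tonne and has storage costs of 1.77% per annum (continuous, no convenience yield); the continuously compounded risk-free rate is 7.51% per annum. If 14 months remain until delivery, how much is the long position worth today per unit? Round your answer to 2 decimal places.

Current fair forward for the remaining 14 months: F = S·e^((r + u)·T), (r + u) = 0.0751 + 0.0177 = 0.0928
F = 9006 · e^(0.0928 × 14/12) = 9006 × 1.11434486 = 10035.7898
Value of long forward = (F − K)·e^(−rT) = (10035.7898 − 9698) · e^(−0.0751·14/12)
= 337.7898 × 0.91611199 = 309.45

$309.45 per tonne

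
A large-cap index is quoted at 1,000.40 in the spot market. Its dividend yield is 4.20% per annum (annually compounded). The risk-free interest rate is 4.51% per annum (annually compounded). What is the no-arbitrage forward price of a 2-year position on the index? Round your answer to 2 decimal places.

F = S · (1+r)^T / (1+q)^T
= 1000.40 × 1.09223401 / 1.08576400 = 1000.40 × 1.00595895
F = 1,006.36

1,006.36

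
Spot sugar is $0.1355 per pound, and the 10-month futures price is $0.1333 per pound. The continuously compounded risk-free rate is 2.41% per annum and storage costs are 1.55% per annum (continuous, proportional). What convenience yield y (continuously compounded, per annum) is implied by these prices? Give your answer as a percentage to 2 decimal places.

F = S·e^((r+u−y)T) ⇒ (r+u−y) = ln(F/S)/T
ln(0.1333/0.1355) = -0.016369; /T ⇒ -0.019643
y = r + u − ln(F/S)/T = 0.0241 + 0.0155 + 0.019643 = 0.059243
y = 5.92%

5.92%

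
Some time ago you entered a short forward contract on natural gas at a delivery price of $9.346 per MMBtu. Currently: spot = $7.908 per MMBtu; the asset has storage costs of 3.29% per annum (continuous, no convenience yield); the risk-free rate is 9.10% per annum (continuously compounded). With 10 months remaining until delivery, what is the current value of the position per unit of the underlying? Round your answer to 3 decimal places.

$0.536 per MMBtu

Current fair forward for the remaining 10 months: F = S·e^((r + u)·T), (r + u) = 0.0910 + 0.0329 = 0.1239
F = 7.908 · e^(0.1239 × 10/12) = 7.908 × 1.108769 = 8.7681
Value of long forward = (F − K)·e^(−rT) = (8.7681 − 9.346) · e^(−0.0910·10/12)
= -0.5779 × 0.926971 = -0.536
Short position value = −(long value) = $0.536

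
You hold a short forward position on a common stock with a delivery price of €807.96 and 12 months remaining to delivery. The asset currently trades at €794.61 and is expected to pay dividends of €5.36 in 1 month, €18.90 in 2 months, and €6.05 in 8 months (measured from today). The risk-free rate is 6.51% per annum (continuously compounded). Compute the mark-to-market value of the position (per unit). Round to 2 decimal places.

PV(remaining dividends) I = 5.36·e^(−0.0651·1/12) + 18.90·e^(−0.0651·2/12) + 6.05·e^(−0.0651·8/12) = 29.8201
Current forward F = (S − I)·e^(rT) = (794.61 − 29.8201)·e^(0.0651·12/12) = 764.7899 × 1.067266 = 816.2343
Value (long) = (F − K)·e^(−rT) = (816.2343 − 807.96) × 0.936974 = 7.7528
Short position value = −(long value) = -€7.75

-€7.75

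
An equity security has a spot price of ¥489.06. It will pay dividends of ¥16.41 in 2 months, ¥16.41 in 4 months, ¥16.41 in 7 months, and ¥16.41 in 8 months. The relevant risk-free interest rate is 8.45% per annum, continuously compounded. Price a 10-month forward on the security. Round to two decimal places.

PV(dividends) I = 16.41·e^(−0.0845·2/12) + 16.41·e^(−0.0845·4/12) + 16.41·e^(−0.0845·7/12) + 16.41·e^(−0.0845·8/12)
I = 16.1805 + 15.9542 + 15.6207 + 15.5111 = 63.2665
F = (S − I)·e^(rT) = (489.06 − 63.2665) · e^(0.0845·10/12)
= 425.7935 · e^0.070417 = 425.7935 × 1.072956 = ¥456.86

¥456.86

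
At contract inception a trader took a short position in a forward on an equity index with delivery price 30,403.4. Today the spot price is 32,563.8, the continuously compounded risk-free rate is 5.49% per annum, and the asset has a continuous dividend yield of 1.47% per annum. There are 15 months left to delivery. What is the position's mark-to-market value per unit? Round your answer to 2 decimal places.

Current fair forward for the remaining 15 months: F = S·e^((r − q)·T), (r − q) = 0.0549 − 0.0147 = 0.0402
F = 32563.8 · e^(0.0402 × 15/12) = 32563.8 × 1.05153395 = 34241.9412
Value of long forward = (F − K)·e^(−rT) = (34241.9412 − 30403.4) · e^(−0.0549·15/12)
= 3838.5412 × 0.93367674 = 3583.96
Short position value = −(long value) = -3583.96

-3583.96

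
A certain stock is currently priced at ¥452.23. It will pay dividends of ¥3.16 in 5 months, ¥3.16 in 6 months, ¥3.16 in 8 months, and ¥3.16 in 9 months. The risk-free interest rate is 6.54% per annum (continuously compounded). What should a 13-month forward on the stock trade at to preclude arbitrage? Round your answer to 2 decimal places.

¥472.37

PV(dividends) I = 3.16·e^(−0.0654·5/12) + 3.16·e^(−0.0654·6/12) + 3.16·e^(−0.0654·8/12) + 3.16·e^(−0.0654·9/12)
I = 3.0751 + 3.0583 + 3.0252 + 3.0087 = 12.1673
F = (S − I)·e^(rT) = (452.23 − 12.1673) · e^(0.0654·13/12)
= 440.0627 · e^0.070850 = 440.0627 × 1.073420 = ¥472.37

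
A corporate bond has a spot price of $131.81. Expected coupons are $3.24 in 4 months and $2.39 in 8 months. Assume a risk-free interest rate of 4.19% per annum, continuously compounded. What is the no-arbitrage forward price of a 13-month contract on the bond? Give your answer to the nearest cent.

$132.16

PV(coupons) I = 3.24·e^(−0.0419·4/12) + 2.39·e^(−0.0419·8/12)
I = 3.1951 + 2.3242 = 5.5193
F = (S − I)·e^(rT) = (131.81 − 5.5193) · e^(0.0419·13/12)
= 126.2907 · e^0.045392 = 126.2907 × 1.046438 = $132.16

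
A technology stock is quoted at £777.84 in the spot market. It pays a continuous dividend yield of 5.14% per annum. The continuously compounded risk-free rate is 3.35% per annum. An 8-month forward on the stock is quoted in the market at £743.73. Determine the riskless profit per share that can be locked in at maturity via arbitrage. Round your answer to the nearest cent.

Fair forward: F* = S·e^(carry·T), with carry = (r − q) = 0.0335 − 0.0514 = -0.0179
F* = 777.84 · e^(-0.0179 × 8/12) = 777.84 · e^-0.011933 = 777.84 × 0.988138 = £768.6133
Market £743.73 < fair £768.6133: forward underpriced → reverse cash-and-carry (short spot, go long the forward).
At maturity, profit = |F_mkt − F*| = |743.73 − 768.6133| = £24.88 per share

£24.88 per share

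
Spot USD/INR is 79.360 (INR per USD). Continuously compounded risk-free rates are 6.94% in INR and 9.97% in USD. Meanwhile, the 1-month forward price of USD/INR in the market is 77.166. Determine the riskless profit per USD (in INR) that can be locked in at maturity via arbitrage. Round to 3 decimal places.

1.994 per USD (in INR)

Fair forward: F* = S·e^(carry·T), with carry = (r_INR − r_USD) = 0.0694 − 0.0997 = -0.0303
F* = 79.360 · e^(-0.0303 × 1/12) = 79.360 · e^-0.002525 = 79.360 × 0.997478 = 79.1599
Market 77.166 < fair 79.1599: forward underpriced → reverse cash-and-carry (short spot, go long the forward).
At maturity, profit = |F_mkt − F*| = |77.166 − 79.1599| = 1.994 per USD (in INR)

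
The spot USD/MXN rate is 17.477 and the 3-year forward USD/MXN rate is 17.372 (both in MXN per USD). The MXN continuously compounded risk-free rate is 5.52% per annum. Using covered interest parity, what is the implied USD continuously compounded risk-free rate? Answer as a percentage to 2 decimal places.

5.72%

F = S·e^((r_MXN − r_USD)T) ⇒ r_USD = r_MXN − ln(F/S)/T
ln(17.372/17.477) = -0.006026; /(3) = -0.002009
r_USD = 0.0552 + 0.002009 = 0.057209
r_USD = 5.72%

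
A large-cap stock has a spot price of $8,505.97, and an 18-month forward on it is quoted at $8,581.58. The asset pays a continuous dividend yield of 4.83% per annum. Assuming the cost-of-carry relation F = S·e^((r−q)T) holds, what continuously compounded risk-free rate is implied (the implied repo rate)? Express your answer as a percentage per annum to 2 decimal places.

From F = S·e^((r−q)T): (r − q) = ln(F/S)/T
ln(8581.58/8505.97) = ln(1.008889) = 0.008850
(r − q) = 0.008850 / (18/12) = 0.005900
r = ln(F/S)/T + q = 0.005900 + 0.0483 = 0.054200
r = 5.42%

5.42%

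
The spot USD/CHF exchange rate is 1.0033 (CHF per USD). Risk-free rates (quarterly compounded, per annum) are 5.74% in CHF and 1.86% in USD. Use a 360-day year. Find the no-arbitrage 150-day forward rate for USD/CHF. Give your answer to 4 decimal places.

By covered interest parity, F = S · (1+r_CHF/4)^(4T) / (1+r_USD/4)^(4T)
= 1.0033 × 1.024031 / 1.007762 = 1.0033 × 1.016144
F = 1.0195 CHF per USD

1.0195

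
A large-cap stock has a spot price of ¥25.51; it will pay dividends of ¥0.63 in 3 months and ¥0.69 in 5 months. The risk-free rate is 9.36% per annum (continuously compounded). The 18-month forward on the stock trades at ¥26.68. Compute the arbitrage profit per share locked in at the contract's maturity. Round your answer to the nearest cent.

PV(dividends) I = 0.63·e^(−0.0936·3/12) + 0.69·e^(−0.0936·5/12) = 1.2790
Fair forward F* = (S − I)·e^(rT) = (25.51 − 1.2790)·e^0.140400 = 24.2310 × 1.150734 = 27.8834
Market ¥26.68 < fair 27.8834: forward underpriced → reverse cash-and-carry (short the stock, invest proceeds at r, pay the dividends, go long the forward).
Profit at T = |F_mkt − F*| = |26.68 − 27.8834| = ¥1.20 per share

¥1.20 per share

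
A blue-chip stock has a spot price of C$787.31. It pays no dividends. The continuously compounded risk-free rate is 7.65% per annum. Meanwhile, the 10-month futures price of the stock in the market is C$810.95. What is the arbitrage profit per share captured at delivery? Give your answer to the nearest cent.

Fair futures: F* = S·e^(carry·T), with carry = r = 0.0765
F* = 787.31 · e^(0.0765 × 10/12) = 787.31 · e^0.063750 = 787.31 × 1.065826 = C$839.1355
Market C$810.95 < fair C$839.1355: forward underpriced → reverse cash-and-carry (short spot, go long the forward).
At maturity, profit = |F_mkt − F*| = |810.95 − 839.1355| = C$28.19 per share

C$28.19 per share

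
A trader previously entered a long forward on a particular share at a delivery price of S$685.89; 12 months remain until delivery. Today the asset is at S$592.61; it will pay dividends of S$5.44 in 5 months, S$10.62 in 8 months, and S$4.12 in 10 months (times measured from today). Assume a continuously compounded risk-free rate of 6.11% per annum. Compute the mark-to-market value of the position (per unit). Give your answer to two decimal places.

-S$72.04

PV(remaining dividends) I = 5.44·e^(−0.0611·5/12) + 10.62·e^(−0.0611·8/12) + 4.12·e^(−0.0611·10/12) = 19.4148
Current forward F = (S − I)·e^(rT) = (592.61 − 19.4148)·e^(0.0611·12/12) = 573.1952 × 1.063005 = 609.3094
Value (long) = (F − K)·e^(−rT) = (609.3094 − 685.89) × 0.940729 = -72.0416
Value = -S$72.04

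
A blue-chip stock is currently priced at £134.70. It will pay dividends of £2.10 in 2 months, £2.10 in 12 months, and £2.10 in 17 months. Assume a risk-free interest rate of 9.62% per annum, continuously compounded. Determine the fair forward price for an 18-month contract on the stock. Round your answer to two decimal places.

£148.90

PV(dividends) I = 2.10·e^(−0.0962·2/12) + 2.10·e^(−0.0962·12/12) + 2.10·e^(−0.0962·17/12)
I = 2.0666 + 1.9074 + 1.8325 = 5.8065
F = (S − I)·e^(rT) = (134.70 − 5.8065) · e^(0.0962·18/12)
= 128.8935 · e^0.144300 = 128.8935 × 1.155231 = £148.90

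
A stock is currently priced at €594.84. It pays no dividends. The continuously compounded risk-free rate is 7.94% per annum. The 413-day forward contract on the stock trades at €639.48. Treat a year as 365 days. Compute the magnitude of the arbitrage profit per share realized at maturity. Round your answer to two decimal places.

€11.28 per share

Fair forward: F* = S·e^(carry·T), with carry = r = 0.0794
F* = 594.84 · e^(0.0794 × 413/365) = 594.84 · e^0.089842 = 594.84 × 1.094001 = €650.7556
Market €639.48 < fair €650.7556: forward underpriced → reverse cash-and-carry (short spot, go long the forward).
At maturity, profit = |F_mkt − F*| = |639.48 − 650.7556| = €11.28 per share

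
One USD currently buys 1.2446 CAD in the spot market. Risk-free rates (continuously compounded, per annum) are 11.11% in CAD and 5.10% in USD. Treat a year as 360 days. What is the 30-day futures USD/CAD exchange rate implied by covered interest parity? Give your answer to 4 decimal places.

1.2508

F = S·e^((r_CAD − r_USD)T) = 1.2446 · e^((0.1111 − 0.0510) × 30/360)
= 1.2446 · e^0.005008 = 1.2446 × 1.005021
F = 1.2508 CAD per USD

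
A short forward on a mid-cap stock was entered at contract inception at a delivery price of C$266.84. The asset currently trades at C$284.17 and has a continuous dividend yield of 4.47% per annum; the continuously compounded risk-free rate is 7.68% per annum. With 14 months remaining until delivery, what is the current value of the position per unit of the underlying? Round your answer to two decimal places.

Current fair forward for the remaining 14 months: F = S·e^((r − q)·T), (r − q) = 0.0768 − 0.0447 = 0.0321
F = 284.17 · e^(0.0321 × 14/12) = 284.17 × 1.038160 = 295.0139
Value of long forward = (F − K)·e^(−rT) = (295.0139 − 266.84) · e^(−0.0768·14/12)
= 28.1739 × 0.914297 = 25.76
Short position value = −(long value) = -C$25.76

-C$25.76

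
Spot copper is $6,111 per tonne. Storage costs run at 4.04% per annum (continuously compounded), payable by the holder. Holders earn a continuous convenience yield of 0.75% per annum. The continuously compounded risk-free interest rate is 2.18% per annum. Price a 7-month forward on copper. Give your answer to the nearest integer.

$6,309 per tonne

Net carry = r + u − y = 0.0218 + 0.0404 − 0.0075 = 0.0547
F = S·e^((r+u−y)T) = 6111 · e^(0.0547 × 7/12) = 6111 · e^0.031908
= 6111 × 1.032423 = $6,309 per tonne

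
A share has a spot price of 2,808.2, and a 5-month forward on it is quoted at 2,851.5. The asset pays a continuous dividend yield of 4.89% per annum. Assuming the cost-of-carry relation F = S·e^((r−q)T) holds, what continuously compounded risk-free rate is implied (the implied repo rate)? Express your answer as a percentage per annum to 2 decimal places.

8.56%

From F = S·e^((r−q)T): (r − q) = ln(F/S)/T
ln(2851.5/2808.2) = ln(1.015419) = 0.015301
(r − q) = 0.015301 / (5/12) = 0.036722
r = ln(F/S)/T + q = 0.036722 + 0.0489 = 0.085622
r = 8.56%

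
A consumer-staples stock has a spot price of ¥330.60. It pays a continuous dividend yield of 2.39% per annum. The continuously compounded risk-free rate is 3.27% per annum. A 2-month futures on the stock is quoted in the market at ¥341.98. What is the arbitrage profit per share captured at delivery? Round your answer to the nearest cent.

Fair futures: F* = S·e^(carry·T), with carry = (r − q) = 0.0327 − 0.0239 = 0.0088
F* = 330.60 · e^(0.0088 × 2/12) = 330.60 · e^0.001467 = 330.60 × 1.001468 = ¥331.0853
Market ¥341.98 > fair ¥331.0853: forward overpriced → cash-and-carry (buy spot, short the forward).
At maturity, profit = |F_mkt − F*| = |341.98 − 331.0853| = ¥10.89 per share

¥10.89 per share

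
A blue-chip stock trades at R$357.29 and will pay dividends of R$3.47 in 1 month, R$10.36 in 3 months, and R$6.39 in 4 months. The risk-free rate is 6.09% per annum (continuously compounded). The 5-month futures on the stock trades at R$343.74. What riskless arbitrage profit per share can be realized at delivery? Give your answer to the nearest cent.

R$2.30 per share

PV(dividends) I = 3.47·e^(−0.0609·1/12) + 10.36·e^(−0.0609·3/12) + 6.39·e^(−0.0609·4/12) = 19.9175
Fair futures F* = (S − I)·e^(rT) = (357.29 − 19.9175)·e^0.025375 = 337.3725 × 1.025700 = 346.0430
Market R$343.74 < fair 346.0430: forward underpriced → reverse cash-and-carry (short the stock, invest proceeds at r, pay the dividends, go long the forward).
Profit at T = |F_mkt − F*| = |343.74 − 346.0430| = R$2.30 per share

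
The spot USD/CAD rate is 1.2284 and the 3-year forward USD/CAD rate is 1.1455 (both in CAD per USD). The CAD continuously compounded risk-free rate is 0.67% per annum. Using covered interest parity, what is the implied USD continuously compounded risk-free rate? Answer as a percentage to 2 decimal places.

F = S·e^((r_CAD − r_USD)T) ⇒ r_USD = r_CAD − ln(F/S)/T
ln(1.1455/1.2284) = -0.069871; /(3) = -0.023290
r_USD = 0.0067 + 0.023290 = 0.029990
r_USD = 3.00%

3.00%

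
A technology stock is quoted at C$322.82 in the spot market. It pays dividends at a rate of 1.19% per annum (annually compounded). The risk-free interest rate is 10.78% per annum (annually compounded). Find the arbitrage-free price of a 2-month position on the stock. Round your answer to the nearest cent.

C$327.73

F = S · (1+r)^T / (1+q)^T
= 322.82 × 1.017209 / 1.001974 = 322.82 × 1.015205
F = C$327.73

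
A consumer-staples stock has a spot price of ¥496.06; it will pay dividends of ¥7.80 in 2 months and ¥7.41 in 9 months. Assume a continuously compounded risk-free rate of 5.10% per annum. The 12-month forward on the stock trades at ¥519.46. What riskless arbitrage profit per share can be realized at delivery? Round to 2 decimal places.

PV(dividends) I = 7.80·e^(−0.0510·2/12) + 7.41·e^(−0.0510·9/12) = 14.8659
Fair forward F* = (S − I)·e^(rT) = (496.06 − 14.8659)·e^0.051000 = 481.1941 × 1.052323 = 506.3716
Market ¥519.46 > fair 506.3716: forward overpriced → cash-and-carry (borrow at r, buy the stock and collect the dividends, short the forward).
Profit at T = |F_mkt − F*| = |519.46 − 506.3716| = ¥13.09 per share

¥13.09 per share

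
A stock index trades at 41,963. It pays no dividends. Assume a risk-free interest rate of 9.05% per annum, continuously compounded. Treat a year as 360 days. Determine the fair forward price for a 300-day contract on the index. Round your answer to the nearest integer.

45,250

F = S·e^(rT) = 41963 · e^(0.0905 × 300/360)
= 41963 · e^0.075417 = 41963 × 1.078334
F = 45,250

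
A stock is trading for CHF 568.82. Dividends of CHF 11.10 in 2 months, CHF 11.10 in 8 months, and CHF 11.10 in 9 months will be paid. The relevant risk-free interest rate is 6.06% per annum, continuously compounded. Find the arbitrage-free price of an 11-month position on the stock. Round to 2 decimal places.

PV(dividends) I = 11.10·e^(−0.0606·2/12) + 11.10·e^(−0.0606·8/12) + 11.10·e^(−0.0606·9/12)
I = 10.9885 + 10.6605 + 10.6068 = 32.2558
F = (S − I)·e^(rT) = (568.82 − 32.2558) · e^(0.0606·11/12)
= 536.5642 · e^0.055550 = 536.5642 × 1.057122 = CHF 567.21

CHF 567.21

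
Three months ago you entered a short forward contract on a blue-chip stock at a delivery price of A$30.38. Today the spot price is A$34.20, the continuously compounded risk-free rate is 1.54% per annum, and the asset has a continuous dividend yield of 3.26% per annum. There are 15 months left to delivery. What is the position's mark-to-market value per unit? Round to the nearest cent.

Current fair forward for the remaining 15 months: F = S·e^((r − q)·T), (r − q) = 0.0154 − 0.0326 = -0.0172
F = 34.20 · e^(-0.0172 × 15/12) = 34.20 × 0.978729 = 33.4725
Value of long forward = (F − K)·e^(−rT) = (33.4725 − 30.38) · e^(−0.0154·15/12)
= 3.0925 × 0.980934 = 3.03
Short position value = −(long value) = -A$3.03

-A$3.03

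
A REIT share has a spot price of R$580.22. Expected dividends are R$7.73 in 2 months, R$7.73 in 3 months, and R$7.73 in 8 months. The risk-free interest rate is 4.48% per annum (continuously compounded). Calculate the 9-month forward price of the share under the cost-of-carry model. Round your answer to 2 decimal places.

PV(dividends) I = 7.73·e^(−0.0448·2/12) + 7.73·e^(−0.0448·3/12) + 7.73·e^(−0.0448·8/12)
I = 7.6725 + 7.6439 + 7.5025 = 22.8189
F = (S − I)·e^(rT) = (580.22 − 22.8189) · e^(0.0448·9/12)
= 557.4011 · e^0.033600 = 557.4011 × 1.034171 = R$576.45

R$576.45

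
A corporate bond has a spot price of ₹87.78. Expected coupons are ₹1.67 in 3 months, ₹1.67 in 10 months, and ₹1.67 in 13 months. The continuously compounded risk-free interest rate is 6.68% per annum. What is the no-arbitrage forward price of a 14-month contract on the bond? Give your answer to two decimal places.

₹89.73

PV(coupons) I = 1.67·e^(−0.0668·3/12) + 1.67·e^(−0.0668·10/12) + 1.67·e^(−0.0668·13/12)
I = 1.6423 + 1.5796 + 1.5534 = 4.7753
F = (S − I)·e^(rT) = (87.78 − 4.7753) · e^(0.0668·14/12)
= 83.0047 · e^0.077933 = 83.0047 × 1.081050 = ₹89.73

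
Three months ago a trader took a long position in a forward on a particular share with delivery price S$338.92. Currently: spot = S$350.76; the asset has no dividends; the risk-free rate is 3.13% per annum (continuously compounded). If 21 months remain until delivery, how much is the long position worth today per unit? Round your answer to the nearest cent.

Current fair forward for the remaining 21 months: F = S·e^(r·T), r = 0.0313
F = 350.76 · e^(0.0313 × 21/12) = 350.76 × 1.056303 = 370.5088
Value of long forward = (F − K)·e^(−rT) = (370.5088 − 338.92) · e^(−0.0313·21/12)
= 31.5888 × 0.946698 = 29.91

S$29.91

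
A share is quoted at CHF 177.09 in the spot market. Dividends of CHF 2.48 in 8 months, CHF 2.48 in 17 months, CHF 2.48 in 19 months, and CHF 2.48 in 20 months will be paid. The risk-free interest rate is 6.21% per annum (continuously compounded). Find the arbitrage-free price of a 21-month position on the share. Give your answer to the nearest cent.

CHF 187.24

PV(dividends) I = 2.48·e^(−0.0621·8/12) + 2.48·e^(−0.0621·17/12) + 2.48·e^(−0.0621·19/12) + 2.48·e^(−0.0621·20/12)
I = 2.3794 + 2.2711 + 2.2478 + 2.2362 = 9.1345
F = (S − I)·e^(rT) = (177.09 − 9.1345) · e^(0.0621·21/12)
= 167.9555 · e^0.108675 = 167.9555 × 1.114800 = CHF 187.24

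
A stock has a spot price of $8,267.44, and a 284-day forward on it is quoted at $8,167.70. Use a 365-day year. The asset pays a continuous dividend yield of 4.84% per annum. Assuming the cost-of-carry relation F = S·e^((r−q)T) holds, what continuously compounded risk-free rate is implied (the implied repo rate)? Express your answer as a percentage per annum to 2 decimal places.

3.28%

From F = S·e^((r−q)T): (r − q) = ln(F/S)/T
ln(8167.70/8267.44) = ln(0.987936) = -0.012137
(r − q) = -0.012137 / (284/365) = -0.015599
r = ln(F/S)/T + q = -0.015599 + 0.0484 = 0.032801
r = 3.28%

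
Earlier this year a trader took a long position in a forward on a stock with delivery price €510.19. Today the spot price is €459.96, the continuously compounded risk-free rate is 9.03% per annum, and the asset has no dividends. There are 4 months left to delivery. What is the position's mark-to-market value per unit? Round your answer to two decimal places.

Current fair forward for the remaining 4 months: F = S·e^(r·T), r = 0.0903
F = 459.96 · e^(0.0903 × 4/12) = 459.96 × 1.030558 = 474.0155
Value of long forward = (F − K)·e^(−rT) = (474.0155 − 510.19) · e^(−0.0903·4/12)
= -36.1745 × 0.970348 = -35.10

-€35.10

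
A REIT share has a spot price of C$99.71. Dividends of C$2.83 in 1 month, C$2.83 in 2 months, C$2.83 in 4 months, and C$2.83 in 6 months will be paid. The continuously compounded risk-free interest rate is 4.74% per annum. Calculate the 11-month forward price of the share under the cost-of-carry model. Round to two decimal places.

C$92.47

PV(dividends) I = 2.83·e^(−0.0474·1/12) + 2.83·e^(−0.0474·2/12) + 2.83·e^(−0.0474·4/12) + 2.83·e^(−0.0474·6/12)
I = 2.8188 + 2.8077 + 2.7856 + 2.7637 = 11.1758
F = (S − I)·e^(rT) = (99.71 − 11.1758) · e^(0.0474·11/12)
= 88.5342 · e^0.043450 = 88.5342 × 1.044408 = C$92.47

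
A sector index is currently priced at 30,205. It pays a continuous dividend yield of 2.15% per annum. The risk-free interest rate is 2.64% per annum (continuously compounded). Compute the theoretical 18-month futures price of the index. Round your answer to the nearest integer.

F = S·e^((r − q)T) = 30205 · e^((0.0264 − 0.0215) × 18/12)
= 30205 · e^0.007350 = 30205 × 1.007377
F = 30,428

30,428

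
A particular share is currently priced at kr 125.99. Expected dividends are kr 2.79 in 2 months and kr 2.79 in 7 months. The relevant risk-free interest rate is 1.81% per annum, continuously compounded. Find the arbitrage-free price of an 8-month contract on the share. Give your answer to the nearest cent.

PV(dividends) I = 2.79·e^(−0.0181·2/12) + 2.79·e^(−0.0181·7/12)
I = 2.7816 + 2.7607 = 5.5423
F = (S − I)·e^(rT) = (125.99 − 5.5423) · e^(0.0181·8/12)
= 120.4477 · e^0.012067 = 120.4477 × 1.012140 = kr 121.91

kr 121.91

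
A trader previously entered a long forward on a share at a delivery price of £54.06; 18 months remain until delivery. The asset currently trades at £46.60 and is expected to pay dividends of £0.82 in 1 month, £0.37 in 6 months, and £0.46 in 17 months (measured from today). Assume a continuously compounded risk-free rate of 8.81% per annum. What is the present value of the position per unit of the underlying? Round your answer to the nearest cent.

PV(remaining dividends) I = 0.82·e^(−0.0881·1/12) + 0.37·e^(−0.0881·6/12) + 0.46·e^(−0.0881·17/12) = 1.5741
Current forward F = (S − I)·e^(rT) = (46.60 − 1.5741)·e^(0.0881·18/12) = 45.0259 × 1.141279 = 51.3871
Value (long) = (F − K)·e^(−rT) = (51.3871 − 54.06) × 0.876210 = -2.3420
Value = -£2.34

-£2.34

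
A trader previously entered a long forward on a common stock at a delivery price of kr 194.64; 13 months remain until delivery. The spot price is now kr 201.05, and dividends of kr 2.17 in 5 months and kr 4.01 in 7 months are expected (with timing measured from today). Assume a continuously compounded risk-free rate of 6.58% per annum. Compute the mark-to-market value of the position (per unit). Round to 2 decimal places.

kr 13.83

PV(remaining dividends) I = 2.17·e^(−0.0658·5/12) + 4.01·e^(−0.0658·7/12) = 5.9703
Current forward F = (S − I)·e^(rT) = (201.05 − 5.9703)·e^(0.0658·13/12) = 195.0797 × 1.073885 = 209.4932
Value (long) = (F − K)·e^(−rT) = (209.4932 − 194.64) × 0.931198 = 13.8313
Value = kr 13.83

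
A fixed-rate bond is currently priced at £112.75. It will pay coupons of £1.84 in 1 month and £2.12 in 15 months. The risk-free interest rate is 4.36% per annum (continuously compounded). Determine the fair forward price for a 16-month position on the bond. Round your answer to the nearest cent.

PV(coupons) I = 1.84·e^(−0.0436·1/12) + 2.12·e^(−0.0436·15/12)
I = 1.8333 + 2.0076 = 3.8409
F = (S − I)·e^(rT) = (112.75 − 3.8409) · e^(0.0436·16/12)
= 108.9091 · e^0.058133 = 108.9091 × 1.059856 = £115.43

£115.43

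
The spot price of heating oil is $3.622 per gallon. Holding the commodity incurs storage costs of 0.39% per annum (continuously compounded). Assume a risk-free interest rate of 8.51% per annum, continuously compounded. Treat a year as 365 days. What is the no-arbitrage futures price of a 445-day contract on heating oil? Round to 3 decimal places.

$4.037 per gallon

Net carry = r + u − y = 0.0851 + 0.0039 − 0.0000 = 0.0890
F = S·e^((r+u−y)T) = 3.622 · e^(0.0890 × 445/365) = 3.622 · e^0.108507
= 3.622 × 1.114613 = $4.037 per gallon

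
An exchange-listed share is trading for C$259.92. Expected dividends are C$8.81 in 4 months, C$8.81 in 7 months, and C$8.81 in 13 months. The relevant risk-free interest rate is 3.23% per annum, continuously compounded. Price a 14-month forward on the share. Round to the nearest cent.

C$243.04

PV(dividends) I = 8.81·e^(−0.0323·4/12) + 8.81·e^(−0.0323·7/12) + 8.81·e^(−0.0323·13/12)
I = 8.7157 + 8.6456 + 8.5071 = 25.8684
F = (S − I)·e^(rT) = (259.92 − 25.8684) · e^(0.0323·14/12)
= 234.0516 · e^0.037683 = 234.0516 × 1.038402 = C$243.04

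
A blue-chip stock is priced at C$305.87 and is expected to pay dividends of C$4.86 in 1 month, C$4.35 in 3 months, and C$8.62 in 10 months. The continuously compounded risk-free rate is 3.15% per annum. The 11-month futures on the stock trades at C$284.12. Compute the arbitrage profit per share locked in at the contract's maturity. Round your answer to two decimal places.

C$12.64 per share

PV(dividends) I = 4.86·e^(−0.0315·1/12) + 4.35·e^(−0.0315·3/12) + 8.62·e^(−0.0315·10/12) = 17.5598
Fair futures F* = (S − I)·e^(rT) = (305.87 − 17.5598)·e^0.028875 = 288.3102 × 1.029296 = 296.7565
Market C$284.12 < fair 296.7565: forward underpriced → reverse cash-and-carry (short the stock, invest proceeds at r, pay the dividends, go long the forward).
Profit at T = |F_mkt − F*| = |284.12 − 296.7565| = C$12.64 per share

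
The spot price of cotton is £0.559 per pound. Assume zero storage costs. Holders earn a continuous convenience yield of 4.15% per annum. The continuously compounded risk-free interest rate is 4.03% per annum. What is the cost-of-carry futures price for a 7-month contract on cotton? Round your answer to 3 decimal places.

Net carry = r + u − y = 0.0403 + 0.0000 − 0.0415 = -0.0012
F = S·e^((r+u−y)T) = 0.559 · e^(-0.0012 × 7/12) = 0.559 · e^-0.000700
= 0.559 × 0.999300 = £0.559 per pound

£0.559 per pound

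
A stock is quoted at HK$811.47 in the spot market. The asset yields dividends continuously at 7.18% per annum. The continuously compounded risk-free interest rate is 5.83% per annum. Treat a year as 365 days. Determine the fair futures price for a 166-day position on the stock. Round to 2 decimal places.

F = S·e^((r − q)T) = 811.47 · e^((0.0583 − 0.0718) × 166/365)
= 811.47 · e^-0.006140 = 811.47 × 0.993879
F = HK$806.50

HK$806.50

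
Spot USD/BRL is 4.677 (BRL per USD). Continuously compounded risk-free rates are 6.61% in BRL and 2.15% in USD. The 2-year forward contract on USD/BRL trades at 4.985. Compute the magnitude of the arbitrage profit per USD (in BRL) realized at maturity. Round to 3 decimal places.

0.128 per USD (in BRL)

Fair forward: F* = S·e^(carry·T), with carry = (r_BRL − r_USD) = 0.0661 − 0.0215 = 0.0446
F* = 4.677 · e^(0.0446 × 2) = 4.677 · e^0.089200 = 4.677 × 1.093299 = 5.1134
Market 4.985 < fair 5.1134: forward underpriced → reverse cash-and-carry (short spot, go long the forward).
At maturity, profit = |F_mkt − F*| = |4.985 − 5.1134| = 0.128 per USD (in BRL)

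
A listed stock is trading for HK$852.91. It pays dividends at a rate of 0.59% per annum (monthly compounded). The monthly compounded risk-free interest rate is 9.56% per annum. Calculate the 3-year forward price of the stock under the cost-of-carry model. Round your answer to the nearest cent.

F = S · (1+r/12)^(12T) / (1+q/12)^(12T)
= 852.91 × 1.330645 / 1.017853 = 852.91 × 1.307306
F = HK$1,115.01

HK$1,115.01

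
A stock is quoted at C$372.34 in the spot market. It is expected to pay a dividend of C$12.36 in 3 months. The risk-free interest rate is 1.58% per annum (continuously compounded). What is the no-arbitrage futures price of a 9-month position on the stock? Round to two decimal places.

PV(dividends) I = 12.36·e^(−0.0158·3/12)
I = 12.3113
F = (S − I)·e^(rT) = (372.34 − 12.3113) · e^(0.0158·9/12)
= 360.0287 · e^0.011850 = 360.0287 × 1.011920 = C$364.32

C$364.32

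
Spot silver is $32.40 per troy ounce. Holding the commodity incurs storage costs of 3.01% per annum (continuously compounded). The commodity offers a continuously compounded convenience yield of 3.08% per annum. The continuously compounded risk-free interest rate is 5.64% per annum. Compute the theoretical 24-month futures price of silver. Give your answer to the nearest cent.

Net carry = r + u − y = 0.0564 + 0.0301 − 0.0308 = 0.0557
F = S·e^((r+u−y)T) = 32.40 · e^(0.0557 × 24/12) = 32.40 · e^0.111400
= 32.40 × 1.117842 = $36.22 per troy ounce

$36.22 per troy ounce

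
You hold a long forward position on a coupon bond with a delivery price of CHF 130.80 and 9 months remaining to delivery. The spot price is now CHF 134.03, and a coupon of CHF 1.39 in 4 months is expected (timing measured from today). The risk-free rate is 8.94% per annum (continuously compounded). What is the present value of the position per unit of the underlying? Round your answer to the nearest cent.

CHF 10.36

PV(remaining coupons) I = 1.39·e^(−0.0894·4/12) = 1.3492
Current forward F = (S − I)·e^(rT) = (134.03 − 1.3492)·e^(0.0894·9/12) = 132.6808 × 1.069349 = 141.8821
Value (long) = (F − K)·e^(−rT) = (141.8821 − 130.80) × 0.935148 = 10.3634
Value = CHF 10.36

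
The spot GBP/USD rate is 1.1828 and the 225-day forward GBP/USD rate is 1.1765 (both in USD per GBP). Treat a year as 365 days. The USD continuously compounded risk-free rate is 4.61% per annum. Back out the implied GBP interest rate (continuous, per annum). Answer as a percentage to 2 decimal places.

F = S·e^((r_USD − r_GBP)T) ⇒ r_GBP = r_USD − ln(F/S)/T
ln(1.1765/1.1828) = -0.005341; /(225/365) = -0.008664
r_GBP = 0.0461 + 0.008664 = 0.054764
r_GBP = 5.48%

5.48%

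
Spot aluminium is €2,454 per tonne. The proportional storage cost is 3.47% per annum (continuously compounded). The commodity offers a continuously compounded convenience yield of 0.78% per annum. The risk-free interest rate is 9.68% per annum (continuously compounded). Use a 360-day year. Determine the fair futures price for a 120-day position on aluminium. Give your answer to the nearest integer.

€2,557 per tonne

Net carry = r + u − y = 0.0968 + 0.0347 − 0.0078 = 0.1237
F = S·e^((r+u−y)T) = 2454 · e^(0.1237 × 120/360) = 2454 · e^0.041233
= 2454 × 1.042095 = €2,557 per tonne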